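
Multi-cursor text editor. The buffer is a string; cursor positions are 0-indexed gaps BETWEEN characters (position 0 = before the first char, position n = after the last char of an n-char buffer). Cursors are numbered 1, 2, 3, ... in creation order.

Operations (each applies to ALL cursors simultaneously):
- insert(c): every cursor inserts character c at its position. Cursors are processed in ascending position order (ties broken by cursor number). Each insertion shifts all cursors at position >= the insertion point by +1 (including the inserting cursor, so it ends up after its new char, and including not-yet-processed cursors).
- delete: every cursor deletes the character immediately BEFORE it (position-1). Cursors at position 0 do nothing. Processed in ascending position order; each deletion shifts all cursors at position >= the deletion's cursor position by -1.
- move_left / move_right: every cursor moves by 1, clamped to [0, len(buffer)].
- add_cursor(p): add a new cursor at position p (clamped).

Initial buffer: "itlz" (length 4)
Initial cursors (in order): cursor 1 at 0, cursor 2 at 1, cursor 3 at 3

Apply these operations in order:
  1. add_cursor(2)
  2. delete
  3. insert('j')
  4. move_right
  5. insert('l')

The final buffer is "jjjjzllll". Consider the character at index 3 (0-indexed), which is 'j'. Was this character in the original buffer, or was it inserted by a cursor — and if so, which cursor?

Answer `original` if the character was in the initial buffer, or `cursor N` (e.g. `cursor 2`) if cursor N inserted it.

After op 1 (add_cursor(2)): buffer="itlz" (len 4), cursors c1@0 c2@1 c4@2 c3@3, authorship ....
After op 2 (delete): buffer="z" (len 1), cursors c1@0 c2@0 c3@0 c4@0, authorship .
After op 3 (insert('j')): buffer="jjjjz" (len 5), cursors c1@4 c2@4 c3@4 c4@4, authorship 1234.
After op 4 (move_right): buffer="jjjjz" (len 5), cursors c1@5 c2@5 c3@5 c4@5, authorship 1234.
After op 5 (insert('l')): buffer="jjjjzllll" (len 9), cursors c1@9 c2@9 c3@9 c4@9, authorship 1234.1234
Authorship (.=original, N=cursor N): 1 2 3 4 . 1 2 3 4
Index 3: author = 4

Answer: cursor 4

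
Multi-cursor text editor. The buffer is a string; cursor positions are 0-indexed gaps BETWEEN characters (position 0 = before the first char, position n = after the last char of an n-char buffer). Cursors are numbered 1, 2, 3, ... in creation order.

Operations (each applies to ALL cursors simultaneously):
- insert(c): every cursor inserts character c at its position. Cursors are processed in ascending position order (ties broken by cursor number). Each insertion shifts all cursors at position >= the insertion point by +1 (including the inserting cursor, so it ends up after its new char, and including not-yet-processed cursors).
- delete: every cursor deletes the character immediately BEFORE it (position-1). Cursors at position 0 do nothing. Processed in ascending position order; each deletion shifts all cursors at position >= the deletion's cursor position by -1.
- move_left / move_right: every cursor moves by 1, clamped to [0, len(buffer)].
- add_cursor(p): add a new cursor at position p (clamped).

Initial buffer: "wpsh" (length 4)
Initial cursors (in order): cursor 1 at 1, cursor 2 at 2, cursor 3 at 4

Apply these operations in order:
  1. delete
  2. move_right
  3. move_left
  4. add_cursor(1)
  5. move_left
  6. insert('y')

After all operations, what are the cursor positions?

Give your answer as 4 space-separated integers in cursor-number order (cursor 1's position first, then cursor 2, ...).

Answer: 4 4 4 4

Derivation:
After op 1 (delete): buffer="s" (len 1), cursors c1@0 c2@0 c3@1, authorship .
After op 2 (move_right): buffer="s" (len 1), cursors c1@1 c2@1 c3@1, authorship .
After op 3 (move_left): buffer="s" (len 1), cursors c1@0 c2@0 c3@0, authorship .
After op 4 (add_cursor(1)): buffer="s" (len 1), cursors c1@0 c2@0 c3@0 c4@1, authorship .
After op 5 (move_left): buffer="s" (len 1), cursors c1@0 c2@0 c3@0 c4@0, authorship .
After op 6 (insert('y')): buffer="yyyys" (len 5), cursors c1@4 c2@4 c3@4 c4@4, authorship 1234.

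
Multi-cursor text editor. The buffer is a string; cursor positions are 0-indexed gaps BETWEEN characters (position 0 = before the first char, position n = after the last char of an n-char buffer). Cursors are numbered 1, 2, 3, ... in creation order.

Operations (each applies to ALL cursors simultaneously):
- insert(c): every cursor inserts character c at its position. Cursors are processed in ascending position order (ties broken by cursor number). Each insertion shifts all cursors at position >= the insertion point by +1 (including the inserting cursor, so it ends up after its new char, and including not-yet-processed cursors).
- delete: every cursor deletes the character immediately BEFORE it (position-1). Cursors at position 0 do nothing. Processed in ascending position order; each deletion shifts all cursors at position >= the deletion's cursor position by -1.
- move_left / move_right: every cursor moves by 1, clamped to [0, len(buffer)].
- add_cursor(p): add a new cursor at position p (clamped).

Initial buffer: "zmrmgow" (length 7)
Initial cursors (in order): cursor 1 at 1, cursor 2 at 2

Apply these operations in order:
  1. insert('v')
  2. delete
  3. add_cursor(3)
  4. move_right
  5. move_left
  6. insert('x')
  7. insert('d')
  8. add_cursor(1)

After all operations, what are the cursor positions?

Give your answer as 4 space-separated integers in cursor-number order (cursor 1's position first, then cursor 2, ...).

After op 1 (insert('v')): buffer="zvmvrmgow" (len 9), cursors c1@2 c2@4, authorship .1.2.....
After op 2 (delete): buffer="zmrmgow" (len 7), cursors c1@1 c2@2, authorship .......
After op 3 (add_cursor(3)): buffer="zmrmgow" (len 7), cursors c1@1 c2@2 c3@3, authorship .......
After op 4 (move_right): buffer="zmrmgow" (len 7), cursors c1@2 c2@3 c3@4, authorship .......
After op 5 (move_left): buffer="zmrmgow" (len 7), cursors c1@1 c2@2 c3@3, authorship .......
After op 6 (insert('x')): buffer="zxmxrxmgow" (len 10), cursors c1@2 c2@4 c3@6, authorship .1.2.3....
After op 7 (insert('d')): buffer="zxdmxdrxdmgow" (len 13), cursors c1@3 c2@6 c3@9, authorship .11.22.33....
After op 8 (add_cursor(1)): buffer="zxdmxdrxdmgow" (len 13), cursors c4@1 c1@3 c2@6 c3@9, authorship .11.22.33....

Answer: 3 6 9 1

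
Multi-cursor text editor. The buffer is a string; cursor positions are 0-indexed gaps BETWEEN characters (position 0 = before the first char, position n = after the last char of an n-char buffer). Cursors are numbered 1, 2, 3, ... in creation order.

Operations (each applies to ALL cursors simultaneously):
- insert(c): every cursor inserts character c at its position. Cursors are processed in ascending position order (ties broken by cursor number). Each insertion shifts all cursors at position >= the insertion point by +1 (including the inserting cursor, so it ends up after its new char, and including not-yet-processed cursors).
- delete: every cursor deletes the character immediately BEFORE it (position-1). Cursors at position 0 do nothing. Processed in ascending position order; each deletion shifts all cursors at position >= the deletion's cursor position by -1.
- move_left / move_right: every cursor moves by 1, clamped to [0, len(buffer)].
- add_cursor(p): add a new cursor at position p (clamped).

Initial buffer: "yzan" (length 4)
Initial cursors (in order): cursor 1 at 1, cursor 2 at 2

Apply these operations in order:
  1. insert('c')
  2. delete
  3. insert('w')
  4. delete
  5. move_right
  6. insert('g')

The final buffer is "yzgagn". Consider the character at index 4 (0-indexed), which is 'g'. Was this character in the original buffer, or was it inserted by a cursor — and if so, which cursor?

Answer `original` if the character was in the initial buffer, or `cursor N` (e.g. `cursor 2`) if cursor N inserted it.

Answer: cursor 2

Derivation:
After op 1 (insert('c')): buffer="yczcan" (len 6), cursors c1@2 c2@4, authorship .1.2..
After op 2 (delete): buffer="yzan" (len 4), cursors c1@1 c2@2, authorship ....
After op 3 (insert('w')): buffer="ywzwan" (len 6), cursors c1@2 c2@4, authorship .1.2..
After op 4 (delete): buffer="yzan" (len 4), cursors c1@1 c2@2, authorship ....
After op 5 (move_right): buffer="yzan" (len 4), cursors c1@2 c2@3, authorship ....
After op 6 (insert('g')): buffer="yzgagn" (len 6), cursors c1@3 c2@5, authorship ..1.2.
Authorship (.=original, N=cursor N): . . 1 . 2 .
Index 4: author = 2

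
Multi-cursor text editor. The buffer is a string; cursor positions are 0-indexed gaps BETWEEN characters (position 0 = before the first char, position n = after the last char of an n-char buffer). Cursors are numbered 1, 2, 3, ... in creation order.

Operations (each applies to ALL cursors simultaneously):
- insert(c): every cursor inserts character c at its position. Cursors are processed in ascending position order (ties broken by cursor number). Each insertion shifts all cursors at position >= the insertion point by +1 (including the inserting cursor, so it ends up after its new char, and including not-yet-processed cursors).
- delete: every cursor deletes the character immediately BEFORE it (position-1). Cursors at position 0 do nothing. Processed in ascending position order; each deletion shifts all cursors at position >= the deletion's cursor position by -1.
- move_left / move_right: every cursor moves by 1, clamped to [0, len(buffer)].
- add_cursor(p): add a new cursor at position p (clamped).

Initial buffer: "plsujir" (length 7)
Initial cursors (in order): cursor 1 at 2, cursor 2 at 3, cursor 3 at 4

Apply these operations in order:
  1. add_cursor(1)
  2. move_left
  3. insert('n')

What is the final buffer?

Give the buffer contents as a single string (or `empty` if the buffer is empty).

Answer: npnlnsnujir

Derivation:
After op 1 (add_cursor(1)): buffer="plsujir" (len 7), cursors c4@1 c1@2 c2@3 c3@4, authorship .......
After op 2 (move_left): buffer="plsujir" (len 7), cursors c4@0 c1@1 c2@2 c3@3, authorship .......
After op 3 (insert('n')): buffer="npnlnsnujir" (len 11), cursors c4@1 c1@3 c2@5 c3@7, authorship 4.1.2.3....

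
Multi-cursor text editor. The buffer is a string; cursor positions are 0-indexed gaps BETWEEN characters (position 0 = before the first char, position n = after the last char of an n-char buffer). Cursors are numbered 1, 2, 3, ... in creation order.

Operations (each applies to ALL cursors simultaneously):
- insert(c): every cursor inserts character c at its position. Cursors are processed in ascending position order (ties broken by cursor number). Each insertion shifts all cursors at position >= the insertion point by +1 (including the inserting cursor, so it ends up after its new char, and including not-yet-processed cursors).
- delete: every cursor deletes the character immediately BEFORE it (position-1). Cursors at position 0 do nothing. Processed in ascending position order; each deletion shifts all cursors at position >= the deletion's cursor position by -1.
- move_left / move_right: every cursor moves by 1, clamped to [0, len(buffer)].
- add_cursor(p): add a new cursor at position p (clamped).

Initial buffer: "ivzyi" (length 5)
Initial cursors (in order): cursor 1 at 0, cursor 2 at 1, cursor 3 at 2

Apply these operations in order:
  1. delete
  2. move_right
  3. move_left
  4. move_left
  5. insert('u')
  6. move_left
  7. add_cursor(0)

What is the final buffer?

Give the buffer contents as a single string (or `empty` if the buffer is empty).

After op 1 (delete): buffer="zyi" (len 3), cursors c1@0 c2@0 c3@0, authorship ...
After op 2 (move_right): buffer="zyi" (len 3), cursors c1@1 c2@1 c3@1, authorship ...
After op 3 (move_left): buffer="zyi" (len 3), cursors c1@0 c2@0 c3@0, authorship ...
After op 4 (move_left): buffer="zyi" (len 3), cursors c1@0 c2@0 c3@0, authorship ...
After op 5 (insert('u')): buffer="uuuzyi" (len 6), cursors c1@3 c2@3 c3@3, authorship 123...
After op 6 (move_left): buffer="uuuzyi" (len 6), cursors c1@2 c2@2 c3@2, authorship 123...
After op 7 (add_cursor(0)): buffer="uuuzyi" (len 6), cursors c4@0 c1@2 c2@2 c3@2, authorship 123...

Answer: uuuzyi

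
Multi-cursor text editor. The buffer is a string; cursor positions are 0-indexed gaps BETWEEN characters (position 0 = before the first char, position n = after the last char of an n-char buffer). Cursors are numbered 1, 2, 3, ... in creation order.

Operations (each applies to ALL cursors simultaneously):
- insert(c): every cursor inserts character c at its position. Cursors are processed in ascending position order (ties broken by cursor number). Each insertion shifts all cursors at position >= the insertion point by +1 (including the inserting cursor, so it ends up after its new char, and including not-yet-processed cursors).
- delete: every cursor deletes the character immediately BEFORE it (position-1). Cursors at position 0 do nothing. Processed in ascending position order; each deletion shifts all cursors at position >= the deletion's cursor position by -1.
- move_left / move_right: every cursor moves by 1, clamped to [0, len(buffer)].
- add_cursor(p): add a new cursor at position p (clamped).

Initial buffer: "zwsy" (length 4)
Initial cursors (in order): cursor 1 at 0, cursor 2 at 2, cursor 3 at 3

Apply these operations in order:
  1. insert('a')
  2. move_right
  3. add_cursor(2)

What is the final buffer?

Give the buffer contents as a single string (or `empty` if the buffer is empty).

Answer: azwasay

Derivation:
After op 1 (insert('a')): buffer="azwasay" (len 7), cursors c1@1 c2@4 c3@6, authorship 1..2.3.
After op 2 (move_right): buffer="azwasay" (len 7), cursors c1@2 c2@5 c3@7, authorship 1..2.3.
After op 3 (add_cursor(2)): buffer="azwasay" (len 7), cursors c1@2 c4@2 c2@5 c3@7, authorship 1..2.3.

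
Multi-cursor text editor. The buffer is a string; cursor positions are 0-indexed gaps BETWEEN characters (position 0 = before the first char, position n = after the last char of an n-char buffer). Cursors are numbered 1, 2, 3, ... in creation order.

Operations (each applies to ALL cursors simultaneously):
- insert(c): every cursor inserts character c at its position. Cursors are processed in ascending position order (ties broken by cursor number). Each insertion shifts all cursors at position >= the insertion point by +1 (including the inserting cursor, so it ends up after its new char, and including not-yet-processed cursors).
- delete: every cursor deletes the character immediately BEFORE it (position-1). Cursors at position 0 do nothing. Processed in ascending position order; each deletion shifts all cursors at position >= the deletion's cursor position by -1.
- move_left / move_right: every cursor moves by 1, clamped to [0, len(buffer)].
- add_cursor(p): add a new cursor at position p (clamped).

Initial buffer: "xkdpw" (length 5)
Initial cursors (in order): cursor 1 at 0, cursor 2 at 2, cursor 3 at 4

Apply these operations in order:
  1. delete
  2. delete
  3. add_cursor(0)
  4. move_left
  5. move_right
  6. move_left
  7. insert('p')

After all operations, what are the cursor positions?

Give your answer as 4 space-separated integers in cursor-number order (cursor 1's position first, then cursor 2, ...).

After op 1 (delete): buffer="xdw" (len 3), cursors c1@0 c2@1 c3@2, authorship ...
After op 2 (delete): buffer="w" (len 1), cursors c1@0 c2@0 c3@0, authorship .
After op 3 (add_cursor(0)): buffer="w" (len 1), cursors c1@0 c2@0 c3@0 c4@0, authorship .
After op 4 (move_left): buffer="w" (len 1), cursors c1@0 c2@0 c3@0 c4@0, authorship .
After op 5 (move_right): buffer="w" (len 1), cursors c1@1 c2@1 c3@1 c4@1, authorship .
After op 6 (move_left): buffer="w" (len 1), cursors c1@0 c2@0 c3@0 c4@0, authorship .
After op 7 (insert('p')): buffer="ppppw" (len 5), cursors c1@4 c2@4 c3@4 c4@4, authorship 1234.

Answer: 4 4 4 4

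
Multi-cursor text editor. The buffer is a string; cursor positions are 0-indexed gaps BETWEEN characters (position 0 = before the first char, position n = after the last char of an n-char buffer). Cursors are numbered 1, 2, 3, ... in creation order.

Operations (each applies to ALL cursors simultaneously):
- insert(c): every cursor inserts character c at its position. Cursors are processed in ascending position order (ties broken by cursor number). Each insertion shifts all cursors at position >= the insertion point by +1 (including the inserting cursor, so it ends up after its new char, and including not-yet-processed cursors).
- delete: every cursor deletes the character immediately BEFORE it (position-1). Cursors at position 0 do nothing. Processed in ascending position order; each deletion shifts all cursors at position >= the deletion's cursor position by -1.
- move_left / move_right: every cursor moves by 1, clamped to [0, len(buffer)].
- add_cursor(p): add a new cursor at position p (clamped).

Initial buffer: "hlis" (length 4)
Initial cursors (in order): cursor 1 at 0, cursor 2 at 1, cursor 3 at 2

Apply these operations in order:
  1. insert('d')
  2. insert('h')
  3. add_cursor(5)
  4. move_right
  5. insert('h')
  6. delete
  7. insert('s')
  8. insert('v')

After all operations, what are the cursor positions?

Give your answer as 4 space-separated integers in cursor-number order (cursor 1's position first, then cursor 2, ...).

Answer: 5 12 17 12

Derivation:
After op 1 (insert('d')): buffer="dhdldis" (len 7), cursors c1@1 c2@3 c3@5, authorship 1.2.3..
After op 2 (insert('h')): buffer="dhhdhldhis" (len 10), cursors c1@2 c2@5 c3@8, authorship 11.22.33..
After op 3 (add_cursor(5)): buffer="dhhdhldhis" (len 10), cursors c1@2 c2@5 c4@5 c3@8, authorship 11.22.33..
After op 4 (move_right): buffer="dhhdhldhis" (len 10), cursors c1@3 c2@6 c4@6 c3@9, authorship 11.22.33..
After op 5 (insert('h')): buffer="dhhhdhlhhdhihs" (len 14), cursors c1@4 c2@9 c4@9 c3@13, authorship 11.122.2433.3.
After op 6 (delete): buffer="dhhdhldhis" (len 10), cursors c1@3 c2@6 c4@6 c3@9, authorship 11.22.33..
After op 7 (insert('s')): buffer="dhhsdhlssdhiss" (len 14), cursors c1@4 c2@9 c4@9 c3@13, authorship 11.122.2433.3.
After op 8 (insert('v')): buffer="dhhsvdhlssvvdhisvs" (len 18), cursors c1@5 c2@12 c4@12 c3@17, authorship 11.1122.242433.33.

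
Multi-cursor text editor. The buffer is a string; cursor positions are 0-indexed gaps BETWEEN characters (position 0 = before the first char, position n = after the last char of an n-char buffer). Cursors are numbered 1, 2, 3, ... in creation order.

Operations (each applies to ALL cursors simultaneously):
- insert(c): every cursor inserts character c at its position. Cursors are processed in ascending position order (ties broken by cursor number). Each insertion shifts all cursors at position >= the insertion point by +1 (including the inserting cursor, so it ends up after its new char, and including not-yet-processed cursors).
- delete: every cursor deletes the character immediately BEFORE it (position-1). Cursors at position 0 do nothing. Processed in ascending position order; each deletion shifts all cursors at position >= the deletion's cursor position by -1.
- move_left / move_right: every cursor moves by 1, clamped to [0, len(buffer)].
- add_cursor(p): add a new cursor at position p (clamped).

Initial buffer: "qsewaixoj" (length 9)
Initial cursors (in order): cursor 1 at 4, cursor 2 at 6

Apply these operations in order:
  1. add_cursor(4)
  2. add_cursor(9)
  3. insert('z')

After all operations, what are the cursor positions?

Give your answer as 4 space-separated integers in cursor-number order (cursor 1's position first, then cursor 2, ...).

After op 1 (add_cursor(4)): buffer="qsewaixoj" (len 9), cursors c1@4 c3@4 c2@6, authorship .........
After op 2 (add_cursor(9)): buffer="qsewaixoj" (len 9), cursors c1@4 c3@4 c2@6 c4@9, authorship .........
After op 3 (insert('z')): buffer="qsewzzaizxojz" (len 13), cursors c1@6 c3@6 c2@9 c4@13, authorship ....13..2...4

Answer: 6 9 6 13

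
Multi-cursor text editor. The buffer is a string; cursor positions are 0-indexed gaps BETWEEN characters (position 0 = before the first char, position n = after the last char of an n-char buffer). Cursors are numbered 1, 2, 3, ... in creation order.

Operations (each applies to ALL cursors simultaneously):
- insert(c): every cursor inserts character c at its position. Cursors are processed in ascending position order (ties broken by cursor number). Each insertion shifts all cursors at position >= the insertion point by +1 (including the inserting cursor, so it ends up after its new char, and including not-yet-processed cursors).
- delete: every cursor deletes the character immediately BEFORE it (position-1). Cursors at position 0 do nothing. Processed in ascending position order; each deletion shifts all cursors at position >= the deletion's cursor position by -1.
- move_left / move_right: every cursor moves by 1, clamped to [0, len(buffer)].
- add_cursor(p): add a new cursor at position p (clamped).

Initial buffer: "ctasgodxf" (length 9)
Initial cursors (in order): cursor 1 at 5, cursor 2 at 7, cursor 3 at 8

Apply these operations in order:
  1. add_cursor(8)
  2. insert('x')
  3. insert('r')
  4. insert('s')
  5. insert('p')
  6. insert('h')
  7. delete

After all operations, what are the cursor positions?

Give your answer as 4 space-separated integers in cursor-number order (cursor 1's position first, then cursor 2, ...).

Answer: 9 15 24 24

Derivation:
After op 1 (add_cursor(8)): buffer="ctasgodxf" (len 9), cursors c1@5 c2@7 c3@8 c4@8, authorship .........
After op 2 (insert('x')): buffer="ctasgxodxxxxf" (len 13), cursors c1@6 c2@9 c3@12 c4@12, authorship .....1..2.34.
After op 3 (insert('r')): buffer="ctasgxrodxrxxxrrf" (len 17), cursors c1@7 c2@11 c3@16 c4@16, authorship .....11..22.3434.
After op 4 (insert('s')): buffer="ctasgxrsodxrsxxxrrssf" (len 21), cursors c1@8 c2@13 c3@20 c4@20, authorship .....111..222.343434.
After op 5 (insert('p')): buffer="ctasgxrspodxrspxxxrrssppf" (len 25), cursors c1@9 c2@15 c3@24 c4@24, authorship .....1111..2222.34343434.
After op 6 (insert('h')): buffer="ctasgxrsphodxrsphxxxrrsspphhf" (len 29), cursors c1@10 c2@17 c3@28 c4@28, authorship .....11111..22222.3434343434.
After op 7 (delete): buffer="ctasgxrspodxrspxxxrrssppf" (len 25), cursors c1@9 c2@15 c3@24 c4@24, authorship .....1111..2222.34343434.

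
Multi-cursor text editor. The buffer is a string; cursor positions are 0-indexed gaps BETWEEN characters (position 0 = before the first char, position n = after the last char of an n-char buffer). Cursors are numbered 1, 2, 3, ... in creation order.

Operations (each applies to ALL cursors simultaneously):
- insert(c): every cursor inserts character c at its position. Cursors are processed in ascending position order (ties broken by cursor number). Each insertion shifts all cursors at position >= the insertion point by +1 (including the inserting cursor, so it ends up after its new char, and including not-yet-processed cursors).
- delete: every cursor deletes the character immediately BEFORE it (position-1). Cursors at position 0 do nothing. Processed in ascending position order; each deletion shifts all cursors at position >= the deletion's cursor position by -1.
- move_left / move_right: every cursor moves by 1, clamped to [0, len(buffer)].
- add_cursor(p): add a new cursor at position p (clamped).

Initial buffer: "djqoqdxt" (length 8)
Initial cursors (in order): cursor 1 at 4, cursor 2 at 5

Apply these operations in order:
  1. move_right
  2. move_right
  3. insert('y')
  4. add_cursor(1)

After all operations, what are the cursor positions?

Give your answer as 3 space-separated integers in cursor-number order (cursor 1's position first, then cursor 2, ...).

After op 1 (move_right): buffer="djqoqdxt" (len 8), cursors c1@5 c2@6, authorship ........
After op 2 (move_right): buffer="djqoqdxt" (len 8), cursors c1@6 c2@7, authorship ........
After op 3 (insert('y')): buffer="djqoqdyxyt" (len 10), cursors c1@7 c2@9, authorship ......1.2.
After op 4 (add_cursor(1)): buffer="djqoqdyxyt" (len 10), cursors c3@1 c1@7 c2@9, authorship ......1.2.

Answer: 7 9 1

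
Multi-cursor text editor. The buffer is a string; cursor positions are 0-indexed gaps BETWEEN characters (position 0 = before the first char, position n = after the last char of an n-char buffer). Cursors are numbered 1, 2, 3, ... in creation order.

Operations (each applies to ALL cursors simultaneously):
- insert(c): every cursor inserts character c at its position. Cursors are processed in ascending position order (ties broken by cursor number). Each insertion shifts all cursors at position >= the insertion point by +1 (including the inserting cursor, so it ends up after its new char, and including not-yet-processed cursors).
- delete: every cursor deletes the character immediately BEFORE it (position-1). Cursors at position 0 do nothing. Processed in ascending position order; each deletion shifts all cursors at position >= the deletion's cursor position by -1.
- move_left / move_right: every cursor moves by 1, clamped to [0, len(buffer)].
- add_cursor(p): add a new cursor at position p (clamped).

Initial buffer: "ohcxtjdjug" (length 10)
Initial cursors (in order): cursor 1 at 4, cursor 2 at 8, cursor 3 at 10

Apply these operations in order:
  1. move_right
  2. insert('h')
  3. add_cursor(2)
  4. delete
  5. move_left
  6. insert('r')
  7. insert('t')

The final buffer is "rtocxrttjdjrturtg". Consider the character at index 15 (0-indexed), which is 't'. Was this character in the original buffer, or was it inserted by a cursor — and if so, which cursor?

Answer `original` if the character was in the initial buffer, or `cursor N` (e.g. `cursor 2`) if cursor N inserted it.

After op 1 (move_right): buffer="ohcxtjdjug" (len 10), cursors c1@5 c2@9 c3@10, authorship ..........
After op 2 (insert('h')): buffer="ohcxthjdjuhgh" (len 13), cursors c1@6 c2@11 c3@13, authorship .....1....2.3
After op 3 (add_cursor(2)): buffer="ohcxthjdjuhgh" (len 13), cursors c4@2 c1@6 c2@11 c3@13, authorship .....1....2.3
After op 4 (delete): buffer="ocxtjdjug" (len 9), cursors c4@1 c1@4 c2@8 c3@9, authorship .........
After op 5 (move_left): buffer="ocxtjdjug" (len 9), cursors c4@0 c1@3 c2@7 c3@8, authorship .........
After op 6 (insert('r')): buffer="rocxrtjdjrurg" (len 13), cursors c4@1 c1@5 c2@10 c3@12, authorship 4...1....2.3.
After op 7 (insert('t')): buffer="rtocxrttjdjrturtg" (len 17), cursors c4@2 c1@7 c2@13 c3@16, authorship 44...11....22.33.
Authorship (.=original, N=cursor N): 4 4 . . . 1 1 . . . . 2 2 . 3 3 .
Index 15: author = 3

Answer: cursor 3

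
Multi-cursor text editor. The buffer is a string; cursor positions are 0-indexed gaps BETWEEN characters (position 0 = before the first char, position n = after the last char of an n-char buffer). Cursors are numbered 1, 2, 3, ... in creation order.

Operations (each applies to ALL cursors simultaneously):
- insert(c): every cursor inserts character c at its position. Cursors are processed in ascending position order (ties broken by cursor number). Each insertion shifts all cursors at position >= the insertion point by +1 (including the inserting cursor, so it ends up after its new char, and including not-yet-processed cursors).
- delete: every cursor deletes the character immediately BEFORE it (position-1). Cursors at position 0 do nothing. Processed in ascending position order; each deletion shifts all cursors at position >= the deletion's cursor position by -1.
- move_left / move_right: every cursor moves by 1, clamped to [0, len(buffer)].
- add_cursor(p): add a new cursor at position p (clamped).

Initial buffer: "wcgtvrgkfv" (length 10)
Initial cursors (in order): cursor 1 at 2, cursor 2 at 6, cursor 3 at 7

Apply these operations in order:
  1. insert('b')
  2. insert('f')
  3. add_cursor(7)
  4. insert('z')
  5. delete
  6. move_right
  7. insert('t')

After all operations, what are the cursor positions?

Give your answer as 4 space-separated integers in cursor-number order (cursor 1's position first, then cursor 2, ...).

Answer: 6 14 18 10

Derivation:
After op 1 (insert('b')): buffer="wcbgtvrbgbkfv" (len 13), cursors c1@3 c2@8 c3@10, authorship ..1....2.3...
After op 2 (insert('f')): buffer="wcbfgtvrbfgbfkfv" (len 16), cursors c1@4 c2@10 c3@13, authorship ..11....22.33...
After op 3 (add_cursor(7)): buffer="wcbfgtvrbfgbfkfv" (len 16), cursors c1@4 c4@7 c2@10 c3@13, authorship ..11....22.33...
After op 4 (insert('z')): buffer="wcbfzgtvzrbfzgbfzkfv" (len 20), cursors c1@5 c4@9 c2@13 c3@17, authorship ..111...4.222.333...
After op 5 (delete): buffer="wcbfgtvrbfgbfkfv" (len 16), cursors c1@4 c4@7 c2@10 c3@13, authorship ..11....22.33...
After op 6 (move_right): buffer="wcbfgtvrbfgbfkfv" (len 16), cursors c1@5 c4@8 c2@11 c3@14, authorship ..11....22.33...
After op 7 (insert('t')): buffer="wcbfgttvrtbfgtbfktfv" (len 20), cursors c1@6 c4@10 c2@14 c3@18, authorship ..11.1...422.233.3..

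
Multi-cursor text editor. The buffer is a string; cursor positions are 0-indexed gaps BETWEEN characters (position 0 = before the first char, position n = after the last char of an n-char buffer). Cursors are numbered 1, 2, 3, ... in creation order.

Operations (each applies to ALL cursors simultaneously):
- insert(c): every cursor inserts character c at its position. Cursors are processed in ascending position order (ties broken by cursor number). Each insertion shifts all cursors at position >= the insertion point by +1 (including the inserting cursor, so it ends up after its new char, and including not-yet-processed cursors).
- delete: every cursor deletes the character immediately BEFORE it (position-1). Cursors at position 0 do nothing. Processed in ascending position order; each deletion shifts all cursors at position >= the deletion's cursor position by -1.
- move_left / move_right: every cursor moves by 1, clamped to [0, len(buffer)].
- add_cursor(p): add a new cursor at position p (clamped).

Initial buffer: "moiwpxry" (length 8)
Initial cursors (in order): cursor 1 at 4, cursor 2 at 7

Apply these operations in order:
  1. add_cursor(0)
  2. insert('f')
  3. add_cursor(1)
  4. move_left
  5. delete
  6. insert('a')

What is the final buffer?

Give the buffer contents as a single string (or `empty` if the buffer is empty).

After op 1 (add_cursor(0)): buffer="moiwpxry" (len 8), cursors c3@0 c1@4 c2@7, authorship ........
After op 2 (insert('f')): buffer="fmoiwfpxrfy" (len 11), cursors c3@1 c1@6 c2@10, authorship 3....1...2.
After op 3 (add_cursor(1)): buffer="fmoiwfpxrfy" (len 11), cursors c3@1 c4@1 c1@6 c2@10, authorship 3....1...2.
After op 4 (move_left): buffer="fmoiwfpxrfy" (len 11), cursors c3@0 c4@0 c1@5 c2@9, authorship 3....1...2.
After op 5 (delete): buffer="fmoifpxfy" (len 9), cursors c3@0 c4@0 c1@4 c2@7, authorship 3...1..2.
After op 6 (insert('a')): buffer="aafmoiafpxafy" (len 13), cursors c3@2 c4@2 c1@7 c2@11, authorship 343...11..22.

Answer: aafmoiafpxafy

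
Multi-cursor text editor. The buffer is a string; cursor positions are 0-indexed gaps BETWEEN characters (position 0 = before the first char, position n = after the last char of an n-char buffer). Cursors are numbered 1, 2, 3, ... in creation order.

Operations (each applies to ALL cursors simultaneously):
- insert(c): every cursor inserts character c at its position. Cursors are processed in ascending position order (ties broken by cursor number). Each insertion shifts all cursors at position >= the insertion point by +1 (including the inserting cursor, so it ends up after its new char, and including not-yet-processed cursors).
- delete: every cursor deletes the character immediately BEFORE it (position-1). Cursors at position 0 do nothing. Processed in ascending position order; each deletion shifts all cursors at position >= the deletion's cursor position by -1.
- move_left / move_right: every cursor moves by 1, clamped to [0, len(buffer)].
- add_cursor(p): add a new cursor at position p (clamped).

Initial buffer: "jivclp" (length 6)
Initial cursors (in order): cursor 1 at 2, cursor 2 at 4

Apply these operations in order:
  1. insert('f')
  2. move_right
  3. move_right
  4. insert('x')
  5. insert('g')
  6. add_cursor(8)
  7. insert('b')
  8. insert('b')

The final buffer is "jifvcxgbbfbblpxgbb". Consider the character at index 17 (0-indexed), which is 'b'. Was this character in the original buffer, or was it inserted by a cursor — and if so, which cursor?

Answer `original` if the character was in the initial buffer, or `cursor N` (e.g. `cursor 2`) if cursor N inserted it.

Answer: cursor 2

Derivation:
After op 1 (insert('f')): buffer="jifvcflp" (len 8), cursors c1@3 c2@6, authorship ..1..2..
After op 2 (move_right): buffer="jifvcflp" (len 8), cursors c1@4 c2@7, authorship ..1..2..
After op 3 (move_right): buffer="jifvcflp" (len 8), cursors c1@5 c2@8, authorship ..1..2..
After op 4 (insert('x')): buffer="jifvcxflpx" (len 10), cursors c1@6 c2@10, authorship ..1..12..2
After op 5 (insert('g')): buffer="jifvcxgflpxg" (len 12), cursors c1@7 c2@12, authorship ..1..112..22
After op 6 (add_cursor(8)): buffer="jifvcxgflpxg" (len 12), cursors c1@7 c3@8 c2@12, authorship ..1..112..22
After op 7 (insert('b')): buffer="jifvcxgbfblpxgb" (len 15), cursors c1@8 c3@10 c2@15, authorship ..1..11123..222
After op 8 (insert('b')): buffer="jifvcxgbbfbblpxgbb" (len 18), cursors c1@9 c3@12 c2@18, authorship ..1..1111233..2222
Authorship (.=original, N=cursor N): . . 1 . . 1 1 1 1 2 3 3 . . 2 2 2 2
Index 17: author = 2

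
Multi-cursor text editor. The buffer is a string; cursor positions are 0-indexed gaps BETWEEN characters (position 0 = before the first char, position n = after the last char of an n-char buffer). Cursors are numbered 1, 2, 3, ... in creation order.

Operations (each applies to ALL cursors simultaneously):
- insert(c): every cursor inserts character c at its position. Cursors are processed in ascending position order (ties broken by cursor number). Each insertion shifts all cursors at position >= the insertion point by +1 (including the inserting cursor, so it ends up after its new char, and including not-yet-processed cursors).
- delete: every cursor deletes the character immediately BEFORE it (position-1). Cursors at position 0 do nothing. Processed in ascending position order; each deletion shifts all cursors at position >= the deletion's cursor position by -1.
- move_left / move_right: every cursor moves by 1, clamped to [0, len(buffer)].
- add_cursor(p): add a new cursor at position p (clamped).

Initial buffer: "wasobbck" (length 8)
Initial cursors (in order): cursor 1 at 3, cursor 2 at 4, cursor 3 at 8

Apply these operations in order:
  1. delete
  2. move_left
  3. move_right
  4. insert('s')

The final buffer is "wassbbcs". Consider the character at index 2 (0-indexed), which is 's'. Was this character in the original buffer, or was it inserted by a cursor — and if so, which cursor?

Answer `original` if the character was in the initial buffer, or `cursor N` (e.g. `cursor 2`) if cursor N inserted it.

Answer: cursor 1

Derivation:
After op 1 (delete): buffer="wabbc" (len 5), cursors c1@2 c2@2 c3@5, authorship .....
After op 2 (move_left): buffer="wabbc" (len 5), cursors c1@1 c2@1 c3@4, authorship .....
After op 3 (move_right): buffer="wabbc" (len 5), cursors c1@2 c2@2 c3@5, authorship .....
After op 4 (insert('s')): buffer="wassbbcs" (len 8), cursors c1@4 c2@4 c3@8, authorship ..12...3
Authorship (.=original, N=cursor N): . . 1 2 . . . 3
Index 2: author = 1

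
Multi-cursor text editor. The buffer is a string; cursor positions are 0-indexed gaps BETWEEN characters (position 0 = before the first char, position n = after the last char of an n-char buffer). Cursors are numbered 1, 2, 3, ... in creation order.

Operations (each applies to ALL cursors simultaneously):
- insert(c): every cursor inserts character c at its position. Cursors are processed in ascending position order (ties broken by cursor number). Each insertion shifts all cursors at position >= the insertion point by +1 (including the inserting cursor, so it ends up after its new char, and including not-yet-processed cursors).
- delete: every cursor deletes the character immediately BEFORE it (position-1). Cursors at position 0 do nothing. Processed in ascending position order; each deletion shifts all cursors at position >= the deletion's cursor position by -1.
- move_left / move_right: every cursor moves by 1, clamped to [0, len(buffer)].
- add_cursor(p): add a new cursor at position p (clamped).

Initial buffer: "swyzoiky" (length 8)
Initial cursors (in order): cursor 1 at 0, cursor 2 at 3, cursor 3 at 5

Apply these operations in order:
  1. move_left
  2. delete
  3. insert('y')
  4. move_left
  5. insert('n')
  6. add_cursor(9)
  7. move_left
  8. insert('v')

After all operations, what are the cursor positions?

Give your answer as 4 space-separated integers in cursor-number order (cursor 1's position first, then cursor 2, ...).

Answer: 1 5 9 12

Derivation:
After op 1 (move_left): buffer="swyzoiky" (len 8), cursors c1@0 c2@2 c3@4, authorship ........
After op 2 (delete): buffer="syoiky" (len 6), cursors c1@0 c2@1 c3@2, authorship ......
After op 3 (insert('y')): buffer="ysyyyoiky" (len 9), cursors c1@1 c2@3 c3@5, authorship 1.2.3....
After op 4 (move_left): buffer="ysyyyoiky" (len 9), cursors c1@0 c2@2 c3@4, authorship 1.2.3....
After op 5 (insert('n')): buffer="nysnyynyoiky" (len 12), cursors c1@1 c2@4 c3@7, authorship 11.22.33....
After op 6 (add_cursor(9)): buffer="nysnyynyoiky" (len 12), cursors c1@1 c2@4 c3@7 c4@9, authorship 11.22.33....
After op 7 (move_left): buffer="nysnyynyoiky" (len 12), cursors c1@0 c2@3 c3@6 c4@8, authorship 11.22.33....
After op 8 (insert('v')): buffer="vnysvnyyvnyvoiky" (len 16), cursors c1@1 c2@5 c3@9 c4@12, authorship 111.222.3334....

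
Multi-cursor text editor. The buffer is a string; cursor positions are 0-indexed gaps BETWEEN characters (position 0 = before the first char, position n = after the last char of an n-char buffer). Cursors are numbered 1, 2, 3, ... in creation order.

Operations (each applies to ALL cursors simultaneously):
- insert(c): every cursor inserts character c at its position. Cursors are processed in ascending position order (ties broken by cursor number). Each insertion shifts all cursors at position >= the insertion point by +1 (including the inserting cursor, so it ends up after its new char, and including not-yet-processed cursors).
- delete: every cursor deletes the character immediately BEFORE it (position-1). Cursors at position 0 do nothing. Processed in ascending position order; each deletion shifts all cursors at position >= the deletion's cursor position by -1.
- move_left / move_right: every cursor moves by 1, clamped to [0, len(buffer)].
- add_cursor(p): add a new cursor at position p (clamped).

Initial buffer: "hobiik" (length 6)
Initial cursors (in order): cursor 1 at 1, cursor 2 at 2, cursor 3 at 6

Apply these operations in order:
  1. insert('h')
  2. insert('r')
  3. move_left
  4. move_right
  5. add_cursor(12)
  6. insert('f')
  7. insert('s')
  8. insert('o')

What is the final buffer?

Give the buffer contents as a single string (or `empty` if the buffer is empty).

Answer: hhrfsoohrfsobiikhrffssoo

Derivation:
After op 1 (insert('h')): buffer="hhohbiikh" (len 9), cursors c1@2 c2@4 c3@9, authorship .1.2....3
After op 2 (insert('r')): buffer="hhrohrbiikhr" (len 12), cursors c1@3 c2@6 c3@12, authorship .11.22....33
After op 3 (move_left): buffer="hhrohrbiikhr" (len 12), cursors c1@2 c2@5 c3@11, authorship .11.22....33
After op 4 (move_right): buffer="hhrohrbiikhr" (len 12), cursors c1@3 c2@6 c3@12, authorship .11.22....33
After op 5 (add_cursor(12)): buffer="hhrohrbiikhr" (len 12), cursors c1@3 c2@6 c3@12 c4@12, authorship .11.22....33
After op 6 (insert('f')): buffer="hhrfohrfbiikhrff" (len 16), cursors c1@4 c2@8 c3@16 c4@16, authorship .111.222....3334
After op 7 (insert('s')): buffer="hhrfsohrfsbiikhrffss" (len 20), cursors c1@5 c2@10 c3@20 c4@20, authorship .1111.2222....333434
After op 8 (insert('o')): buffer="hhrfsoohrfsobiikhrffssoo" (len 24), cursors c1@6 c2@12 c3@24 c4@24, authorship .11111.22222....33343434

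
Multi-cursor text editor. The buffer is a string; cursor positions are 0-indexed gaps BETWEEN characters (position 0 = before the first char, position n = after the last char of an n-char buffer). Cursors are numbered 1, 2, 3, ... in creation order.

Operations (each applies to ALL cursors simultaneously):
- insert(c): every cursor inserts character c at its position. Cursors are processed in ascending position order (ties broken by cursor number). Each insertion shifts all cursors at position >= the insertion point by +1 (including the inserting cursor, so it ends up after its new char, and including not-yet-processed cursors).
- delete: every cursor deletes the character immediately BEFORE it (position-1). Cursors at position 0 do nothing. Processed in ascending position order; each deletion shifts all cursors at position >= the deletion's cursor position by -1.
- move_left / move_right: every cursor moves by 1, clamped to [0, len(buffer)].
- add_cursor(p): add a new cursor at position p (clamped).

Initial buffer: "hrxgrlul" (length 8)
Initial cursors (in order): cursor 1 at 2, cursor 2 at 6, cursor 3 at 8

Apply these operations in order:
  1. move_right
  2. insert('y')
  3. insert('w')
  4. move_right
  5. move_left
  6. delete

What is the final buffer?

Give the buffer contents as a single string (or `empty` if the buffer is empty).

After op 1 (move_right): buffer="hrxgrlul" (len 8), cursors c1@3 c2@7 c3@8, authorship ........
After op 2 (insert('y')): buffer="hrxygrluyly" (len 11), cursors c1@4 c2@9 c3@11, authorship ...1....2.3
After op 3 (insert('w')): buffer="hrxywgrluywlyw" (len 14), cursors c1@5 c2@11 c3@14, authorship ...11....22.33
After op 4 (move_right): buffer="hrxywgrluywlyw" (len 14), cursors c1@6 c2@12 c3@14, authorship ...11....22.33
After op 5 (move_left): buffer="hrxywgrluywlyw" (len 14), cursors c1@5 c2@11 c3@13, authorship ...11....22.33
After op 6 (delete): buffer="hrxygrluylw" (len 11), cursors c1@4 c2@9 c3@10, authorship ...1....2.3

Answer: hrxygrluylw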